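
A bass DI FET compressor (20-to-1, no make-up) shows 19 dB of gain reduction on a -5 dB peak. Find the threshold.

-25 dB

Gain reduction = -5 − (-24) = 19 dB; output overshoot = GR / (R − 1) = 19 / 19 = 1 dB.
Threshold = output − output overshoot = -24 − 1 = -25 dB.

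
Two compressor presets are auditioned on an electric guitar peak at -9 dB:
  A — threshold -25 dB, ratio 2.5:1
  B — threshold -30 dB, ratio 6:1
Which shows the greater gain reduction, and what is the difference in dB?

A: overshoot 16 dB → output overshoot 6.4 dB → GR 9.6 dB.
B: overshoot 21 dB → output overshoot 3.5 dB → GR 17.5 dB.
Difference: 7.9 dB in favour of B.

B, by 7.9 dB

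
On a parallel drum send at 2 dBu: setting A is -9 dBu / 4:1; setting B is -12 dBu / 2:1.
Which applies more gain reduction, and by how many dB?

A: overshoot 11 dB → output overshoot 2.75 dB → GR 8.25 dB.
B: overshoot 14 dB → output overshoot 7 dB → GR 7 dB.
A applies 1.25 dB more gain reduction.

A, by 1.25 dB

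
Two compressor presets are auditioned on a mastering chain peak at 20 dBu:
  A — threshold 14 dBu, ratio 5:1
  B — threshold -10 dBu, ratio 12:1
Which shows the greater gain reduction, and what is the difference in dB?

A: GR = 6 − 6/5 = 4.8 dB.
B: GR = 30 − 30/12 = 27.5 dB.
B applies 22.7 dB more gain reduction.

B, by 22.7 dB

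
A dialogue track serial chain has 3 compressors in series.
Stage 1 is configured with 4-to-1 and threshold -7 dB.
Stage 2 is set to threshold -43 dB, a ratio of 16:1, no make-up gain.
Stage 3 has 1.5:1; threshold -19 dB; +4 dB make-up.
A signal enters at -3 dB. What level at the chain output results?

-36.6875 dB

Stage 1: -3 dB is 4 dB over -7 dB; at 4:1 that becomes 1 dB over, giving -6 dB.
Stage 2: overshoot 37 dB → 37/16 = 2.3125 dB → -40.6875 dB.
Stage 3: below threshold (-40.6875 ≤ -19); passes unchanged; make-up brings it to -36.6875 dB.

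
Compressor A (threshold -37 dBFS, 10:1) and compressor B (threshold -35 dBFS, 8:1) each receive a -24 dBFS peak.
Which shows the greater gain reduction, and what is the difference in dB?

A: overshoot 13 dB → output overshoot 1.3 dB → GR 11.7 dB.
B: overshoot 11 dB → output overshoot 1.375 dB → GR 9.625 dB.
Difference: 2.075 dB in favour of A.

A, by 2.075 dB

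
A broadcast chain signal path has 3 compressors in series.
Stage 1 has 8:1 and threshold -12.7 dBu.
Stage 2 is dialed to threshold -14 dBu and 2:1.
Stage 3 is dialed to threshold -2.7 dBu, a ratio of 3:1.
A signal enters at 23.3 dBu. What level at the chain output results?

-11.1 dBu

Stage 1: 23.3 dBu is 36 dB over -12.7 dBu; at 8:1 that becomes 4.5 dB over, giving -8.2 dBu.
Stage 2: 5.8 dB above -14 dBu, reduced 2:1 to 2.9 dB above → -11.1 dBu.
Stage 3: -11.1 dBu is at or below the -2.7 dBu threshold — no compression; output -11.1 dBu.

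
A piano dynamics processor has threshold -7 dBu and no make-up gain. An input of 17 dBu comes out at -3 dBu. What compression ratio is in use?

Input overshoot = 17 − (-7) = 24 dB; output overshoot = -3 − (-7) = 4 dB.
Ratio = 24 / 4 = 6.

6:1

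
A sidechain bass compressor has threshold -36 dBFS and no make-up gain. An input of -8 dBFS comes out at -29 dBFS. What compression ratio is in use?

4:1

Input overshoot = -8 − (-36) = 28 dB; output overshoot = -29 − (-36) = 7 dB.
Ratio = 28 / 7 = 4.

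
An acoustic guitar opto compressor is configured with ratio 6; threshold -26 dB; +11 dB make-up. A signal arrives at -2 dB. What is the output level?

-2 dB sits 24 dB over threshold.
At 6:1 the overshoot is divided by 6, leaving 4 dB above threshold.
So the level is -26 + 4 = -22 dB; make-up adds 11 dB, giving -11 dB.

-11 dB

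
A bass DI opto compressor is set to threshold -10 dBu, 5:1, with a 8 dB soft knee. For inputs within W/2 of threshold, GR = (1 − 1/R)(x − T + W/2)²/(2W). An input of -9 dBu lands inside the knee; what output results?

-10.25 dBu

x − T + W/2 = -9 − (-10) + 4 = 5.
GR = (1 − 1/5) × 5² / 16 = 0.8 × 25 / 16 = 1.25 dB.
Output = -9 − 1.25 = -10.25 dBu.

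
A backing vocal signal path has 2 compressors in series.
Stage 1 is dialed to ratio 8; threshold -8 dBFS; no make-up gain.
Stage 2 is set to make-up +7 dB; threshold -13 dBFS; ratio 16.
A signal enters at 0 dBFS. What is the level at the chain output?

Stage 1: overshoot 8 dB → 8/8 = 1 dB → -7 dBFS.
Stage 2: overshoot 6 dB → 6/16 = 0.375 dB → -12.625 dBFS; +7 dB make-up → -5.625 dBFS.

-5.625 dBFS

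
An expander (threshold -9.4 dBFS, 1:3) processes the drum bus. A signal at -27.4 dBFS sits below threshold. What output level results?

Undershoot = (-9.4) − (-27.4) = 18 dB.
At 1:3, that expands to 54 dB under threshold.
Output = -9.4 − 54 = -63.4 dBFS.

-63.4 dBFS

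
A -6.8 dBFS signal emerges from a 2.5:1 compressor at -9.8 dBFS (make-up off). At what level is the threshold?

-11.8 dBFS

Let T be the threshold. Output overshoot = (input overshoot)/R, so -9.8 − T = (-6.8 − T)/2.5.
2.5·(-9.8 − T) = -6.8 − T → 1.5·T = -24.5 − (-6.8) = -17.7.
T = -17.7/1.5 = -11.8 dBFS.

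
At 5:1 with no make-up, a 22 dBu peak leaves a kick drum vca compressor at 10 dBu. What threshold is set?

7 dBu

Gain reduction = 22 − 10 = 12 dB; output overshoot = GR / (R − 1) = 12 / 4 = 3 dB.
Threshold = output − output overshoot = 10 − 3 = 7 dBu.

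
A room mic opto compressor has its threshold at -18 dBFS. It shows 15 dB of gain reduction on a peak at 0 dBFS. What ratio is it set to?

Input overshoot = 0 − (-18) = 18 dB.
Output overshoot = 18 − 15 = 3 dB.
Ratio = input overshoot / output overshoot = 18 / 3 = 6.

6:1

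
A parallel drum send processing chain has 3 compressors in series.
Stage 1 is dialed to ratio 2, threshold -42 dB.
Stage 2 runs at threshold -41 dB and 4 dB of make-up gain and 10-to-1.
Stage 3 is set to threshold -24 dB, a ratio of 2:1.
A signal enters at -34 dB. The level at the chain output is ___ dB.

Stage 1: 8 dB above -42 dB, reduced 2:1 to 4 dB above → -38 dB.
Stage 2: overshoot 3 dB → 3/10 = 0.3 dB → -40.7 dB; +4 dB make-up → -36.7 dB.
Stage 3: below threshold (-36.7 ≤ -24); passes unchanged; output -36.7 dB.

-36.7 dB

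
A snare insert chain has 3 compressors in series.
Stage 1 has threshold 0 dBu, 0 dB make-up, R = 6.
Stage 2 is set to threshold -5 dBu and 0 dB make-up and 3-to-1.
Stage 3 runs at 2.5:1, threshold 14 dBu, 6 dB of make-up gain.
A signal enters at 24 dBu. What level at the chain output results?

4 dBu

Stage 1: overshoot 24 dB → 24/6 = 4 dB → 4 dBu.
Stage 2: overshoot 9 dB → 9/3 = 3 dB → -2 dBu.
Stage 3: below threshold (-2 ≤ 14); passes unchanged; make-up brings it to 4 dBu.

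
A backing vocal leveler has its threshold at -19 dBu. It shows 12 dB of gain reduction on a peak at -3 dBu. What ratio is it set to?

4:1

Input overshoot = -3 − (-19) = 16 dB.
Output overshoot = 16 − 12 = 4 dB.
Ratio = input overshoot / output overshoot = 16 / 4 = 4.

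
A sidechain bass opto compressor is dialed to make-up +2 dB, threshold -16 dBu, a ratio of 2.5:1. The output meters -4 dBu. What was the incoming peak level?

Remove make-up: -4 − 2 = -6 dBu.
That's 10 dB above the -16 dBu threshold.
Input overshoot = R × output overshoot = 25 dB → input = -16 + 25 = 9 dBu.

9 dBu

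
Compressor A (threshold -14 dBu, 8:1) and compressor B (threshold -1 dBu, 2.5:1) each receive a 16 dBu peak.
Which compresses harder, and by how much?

A, by 16.05 dB

A: overshoot 30 dB → output overshoot 3.75 dB → GR 26.25 dB.
B: overshoot 17 dB → output overshoot 6.8 dB → GR 10.2 dB.
A applies 16.05 dB more gain reduction.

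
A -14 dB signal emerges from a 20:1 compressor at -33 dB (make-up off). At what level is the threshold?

-34 dB

Input is 20 dB above T (since output overshoot × R = input overshoot: (-33 − T)·20 = -14 − T gives T = -34 dB).
Check: -34 + (-14 − (-34))/20 = -34 + 1 = -33 dB. ✓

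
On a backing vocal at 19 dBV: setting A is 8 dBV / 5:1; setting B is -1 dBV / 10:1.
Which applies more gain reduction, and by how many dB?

B, by 9.2 dB

A: 11 dB over, compressed to 2.2 dB over, so 8.8 dB of GR.
B: 20 dB over, compressed to 2 dB over, so 18 dB of GR.
B reduces 9.2 dB more.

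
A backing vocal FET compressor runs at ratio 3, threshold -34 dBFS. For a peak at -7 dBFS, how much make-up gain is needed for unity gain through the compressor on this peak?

18 dB

Overshoot 27 dB → 27/3 = 9 dB after compression, so the compressed level is -34 + 9 = -25 dBFS.
Make-up = target − compressed = -7 − (-25) = 18 dB.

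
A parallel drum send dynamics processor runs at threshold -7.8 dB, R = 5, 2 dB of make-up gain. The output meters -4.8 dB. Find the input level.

Remove make-up: -4.8 − 2 = -6.8 dB.
That's 1 dB above the -7.8 dB threshold.
Input overshoot = R × output overshoot = 5 dB → input = -7.8 + 5 = -2.8 dB.

-2.8 dB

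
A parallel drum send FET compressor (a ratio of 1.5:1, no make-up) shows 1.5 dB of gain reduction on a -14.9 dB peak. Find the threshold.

Let T be the threshold. Output overshoot = (input overshoot)/R, so -16.4 − T = (-14.9 − T)/1.5.
1.5·(-16.4 − T) = -14.9 − T → 0.5·T = -24.6 − (-14.9) = -9.7.
T = -9.7/0.5 = -19.4 dB.

-19.4 dB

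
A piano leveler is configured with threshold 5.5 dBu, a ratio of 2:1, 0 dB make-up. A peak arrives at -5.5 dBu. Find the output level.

-5.5 dBu

-5.5 dBu is 11 dB below the 5.5 dBu threshold, so no gain reduction is applied.
Output = input = -5.5 dBu.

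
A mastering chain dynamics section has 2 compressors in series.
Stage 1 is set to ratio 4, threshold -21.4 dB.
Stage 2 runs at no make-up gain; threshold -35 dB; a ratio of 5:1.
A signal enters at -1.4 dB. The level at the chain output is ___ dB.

-31.28 dB

Stage 1: overshoot 20 dB → 20/4 = 5 dB → -16.4 dB.
Stage 2: 18.6 dB above -35 dB, reduced 5:1 to 3.72 dB above → -31.28 dB.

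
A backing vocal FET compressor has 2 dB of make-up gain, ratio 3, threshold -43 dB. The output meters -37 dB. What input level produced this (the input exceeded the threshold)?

-31 dB

Before make-up, the level was -37 − 2 = -39 dB.
The compressed level sits -39 − (-43) = 4 dB over threshold.
Input overshoot = R × output overshoot = 12 dB → input = -43 + 12 = -31 dB.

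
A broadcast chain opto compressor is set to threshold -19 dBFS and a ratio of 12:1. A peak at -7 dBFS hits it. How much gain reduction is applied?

-7 dBFS exceeds the threshold by 12 dB.
After 12:1 compression the overshoot becomes 12/12 = 1 dB.
Gain reduction = 12 − 1 = 11 dB.

11 dB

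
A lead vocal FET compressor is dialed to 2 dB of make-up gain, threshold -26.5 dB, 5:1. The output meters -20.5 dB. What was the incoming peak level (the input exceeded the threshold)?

Stripping the +2 dB make-up gives -22.5 dB at the gain stage.
Post-compression overshoot = -22.5 − (-26.5) = 4 dB.
Input overshoot = R × output overshoot = 20 dB → input = -26.5 + 20 = -6.5 dB.

-6.5 dB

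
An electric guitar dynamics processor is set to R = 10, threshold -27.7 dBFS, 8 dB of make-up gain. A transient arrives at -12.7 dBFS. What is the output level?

-12.7 dBFS sits 15 dB over threshold.
10:1 compression reduces that to 15/10 = 1.5 dB over.
So the level is -27.7 + 1.5 = -26.2 dBFS; make-up adds 8 dB, giving -18.2 dBFS.

-18.2 dBFS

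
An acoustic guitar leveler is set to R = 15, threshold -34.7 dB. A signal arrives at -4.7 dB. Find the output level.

-32.7 dB

-4.7 dB sits 30 dB over threshold.
At 15:1 the overshoot is divided by 15, leaving 2 dB above threshold.
Output = -34.7 + 2 = -32.7 dB.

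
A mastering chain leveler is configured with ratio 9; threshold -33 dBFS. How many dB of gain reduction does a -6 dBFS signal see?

24 dB

The signal is 27 dB above threshold.
After 9:1 compression the overshoot becomes 27/9 = 3 dB.
Gain reduction = 27 − 3 = 24 dB.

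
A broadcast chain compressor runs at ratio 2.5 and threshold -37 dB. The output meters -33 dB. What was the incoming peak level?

-27 dB

Post-compression overshoot = -33 − (-37) = 4 dB.
Undo the ratio: input overshoot = 4 × 2.5 = 10 dB, giving input = -27 dB.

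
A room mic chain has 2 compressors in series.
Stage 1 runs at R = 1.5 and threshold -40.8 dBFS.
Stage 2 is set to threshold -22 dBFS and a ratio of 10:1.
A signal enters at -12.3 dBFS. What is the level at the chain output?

Stage 1: -12.3 dBFS is 28.5 dB over -40.8 dBFS; at 1.5:1 that becomes 19 dB over, giving -21.8 dBFS.
Stage 2: -21.8 dBFS is 0.2 dB over -22 dBFS; at 10:1 that becomes 0.02 dB over, giving -21.98 dBFS.

-21.98 dBFS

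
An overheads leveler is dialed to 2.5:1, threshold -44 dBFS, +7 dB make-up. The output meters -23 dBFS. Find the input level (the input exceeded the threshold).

Before make-up, the level was -23 − 7 = -30 dBFS.
That's 14 dB above the -44 dBFS threshold.
Undo the ratio: input overshoot = 14 × 2.5 = 35 dB, giving input = -9 dBFS.

-9 dBFS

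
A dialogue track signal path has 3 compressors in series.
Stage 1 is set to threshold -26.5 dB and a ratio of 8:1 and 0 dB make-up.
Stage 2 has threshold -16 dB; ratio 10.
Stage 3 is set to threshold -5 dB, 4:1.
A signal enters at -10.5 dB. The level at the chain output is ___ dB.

-24.5 dB

Stage 1: 16 dB above -26.5 dB, reduced 8:1 to 2 dB above → -24.5 dB.
Stage 2: below threshold (-24.5 ≤ -16); passes unchanged; output -24.5 dB.
Stage 3: -24.5 dB is at or below the -5 dB threshold — no compression; output -24.5 dB.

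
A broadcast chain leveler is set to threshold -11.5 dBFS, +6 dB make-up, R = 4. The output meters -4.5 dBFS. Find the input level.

Before make-up, the level was -4.5 − 6 = -10.5 dBFS.
That's 1 dB above the -11.5 dBFS threshold.
Input overshoot = R × output overshoot = 4 dB → input = -11.5 + 4 = -7.5 dBFS.

-7.5 dBFS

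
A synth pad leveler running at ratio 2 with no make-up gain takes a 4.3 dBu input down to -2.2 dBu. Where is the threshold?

-8.7 dBu

Input is 13 dB above T (since output overshoot × R = input overshoot: (-2.2 − T)·2 = 4.3 − T gives T = -8.7 dBu).
Check: -8.7 + (4.3 − (-8.7))/2 = -8.7 + 6.5 = -2.2 dBu. ✓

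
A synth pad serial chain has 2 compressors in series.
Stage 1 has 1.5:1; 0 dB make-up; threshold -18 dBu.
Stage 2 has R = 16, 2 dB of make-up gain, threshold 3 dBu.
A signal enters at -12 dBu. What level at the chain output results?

-12 dBu

Stage 1: -12 dBu is 6 dB over -18 dBu; at 1.5:1 that becomes 4 dB over, giving -14 dBu.
Stage 2: -14 dBu is at or below the 3 dBu threshold — no compression; make-up brings it to -12 dBu.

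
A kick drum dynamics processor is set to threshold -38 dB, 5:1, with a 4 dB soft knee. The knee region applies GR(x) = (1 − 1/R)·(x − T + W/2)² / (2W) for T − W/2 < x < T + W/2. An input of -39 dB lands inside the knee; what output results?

x − T + W/2 = -39 − (-38) + 2 = 1.
GR = (1 − 1/5) × 1² / 8 = 0.8 × 1 / 8 = 0.1 dB.
Output = -39 − 0.1 = -39.1 dB.

-39.1 dB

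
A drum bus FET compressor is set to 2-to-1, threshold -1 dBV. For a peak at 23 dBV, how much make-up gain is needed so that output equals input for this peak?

12 dB

Without make-up, output = threshold + overshoot/2 = -1 + 12 = 11 dBV.
Gap to target: 12 dB.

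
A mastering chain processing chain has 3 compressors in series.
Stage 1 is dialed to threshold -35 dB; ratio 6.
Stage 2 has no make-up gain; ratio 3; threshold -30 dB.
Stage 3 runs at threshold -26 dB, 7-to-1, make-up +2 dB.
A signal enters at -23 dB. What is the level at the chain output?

Stage 1: overshoot 12 dB → 12/6 = 2 dB → -33 dB.
Stage 2: -33 dB ≤ -30 dB, so stage 2 doesn't engage; output -33 dB.
Stage 3: below threshold (-33 ≤ -26); passes unchanged; make-up brings it to -31 dB.

-31 dB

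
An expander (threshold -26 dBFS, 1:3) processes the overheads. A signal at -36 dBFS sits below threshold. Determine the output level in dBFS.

-56 dBFS

Below threshold, a 1:3 expander applies gain = (3−1)×(T − x) of attenuation.
(3−1) × 10 = 20 dB, so output = -36 − 20 = -56 dBFS.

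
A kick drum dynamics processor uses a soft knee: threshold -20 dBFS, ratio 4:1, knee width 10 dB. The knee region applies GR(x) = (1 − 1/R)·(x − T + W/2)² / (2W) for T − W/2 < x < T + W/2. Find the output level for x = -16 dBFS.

-19.0375 dBFS

x − T + W/2 = -16 − (-20) + 5 = 9.
GR = (1 − 1/4) × 9² / 20 = 0.75 × 81 / 20 = 3.0375 dB.
Output = -16 − 3.0375 = -19.0375 dBFS.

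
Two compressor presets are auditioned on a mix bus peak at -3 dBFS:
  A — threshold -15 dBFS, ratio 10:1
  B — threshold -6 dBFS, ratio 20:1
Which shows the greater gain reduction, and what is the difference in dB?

A: GR = 12 − 12/10 = 10.8 dB.
B: GR = 3 − 3/20 = 2.85 dB.
Difference: 7.95 dB in favour of A.

A, by 7.95 dB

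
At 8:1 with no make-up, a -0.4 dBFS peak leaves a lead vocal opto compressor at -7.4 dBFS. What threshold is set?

-8.4 dBFS

Let T be the threshold. Output overshoot = (input overshoot)/R, so -7.4 − T = (-0.4 − T)/8.
8·(-7.4 − T) = -0.4 − T → 7·T = -59.2 − (-0.4) = -58.8.
T = -58.8/7 = -8.4 dBFS.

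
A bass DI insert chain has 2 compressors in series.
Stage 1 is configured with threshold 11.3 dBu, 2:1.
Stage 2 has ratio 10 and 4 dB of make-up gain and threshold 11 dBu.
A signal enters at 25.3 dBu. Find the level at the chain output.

15.73 dBu

Stage 1: overshoot 14 dB → 14/2 = 7 dB → 18.3 dBu.
Stage 2: 18.3 dBu is 7.3 dB over 11 dBu; at 10:1 that becomes 0.73 dB over, giving 11.73 dBu; +4 dB make-up → 15.73 dBu.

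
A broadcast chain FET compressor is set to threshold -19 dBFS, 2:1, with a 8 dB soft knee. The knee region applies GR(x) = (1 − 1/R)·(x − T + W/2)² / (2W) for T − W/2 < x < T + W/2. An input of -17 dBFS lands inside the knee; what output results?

-18.125 dBFS

x − T + W/2 = -17 − (-19) + 4 = 6.
GR = (1 − 1/2) × 6² / 16 = 0.5 × 36 / 16 = 1.125 dB.
Output = -17 − 1.125 = -18.125 dBFS.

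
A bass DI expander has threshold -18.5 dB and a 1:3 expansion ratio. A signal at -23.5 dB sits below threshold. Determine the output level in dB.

-33.5 dB

Below threshold, a 1:3 expander applies gain = (3−1)×(T − x) of attenuation.
(3−1) × 5 = 10 dB, so output = -23.5 − 10 = -33.5 dB.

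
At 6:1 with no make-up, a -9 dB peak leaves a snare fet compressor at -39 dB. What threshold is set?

Let T be the threshold. Output overshoot = (input overshoot)/R, so -39 − T = (-9 − T)/6.
6·(-39 − T) = -9 − T → 5·T = -234 − (-9) = -225.
T = -225/5 = -45 dB.

-45 dB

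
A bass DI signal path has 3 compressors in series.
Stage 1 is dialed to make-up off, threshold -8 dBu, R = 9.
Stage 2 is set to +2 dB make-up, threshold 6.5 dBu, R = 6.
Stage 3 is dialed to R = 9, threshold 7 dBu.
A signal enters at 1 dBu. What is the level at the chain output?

Stage 1: overshoot 9 dB → 9/9 = 1 dB → -7 dBu.
Stage 2: -7 dBu is at or below the 6.5 dBu threshold — no compression; make-up brings it to -5 dBu.
Stage 3: -5 dBu ≤ 7 dBu, so stage 3 doesn't engage; output -5 dBu.

-5 dBu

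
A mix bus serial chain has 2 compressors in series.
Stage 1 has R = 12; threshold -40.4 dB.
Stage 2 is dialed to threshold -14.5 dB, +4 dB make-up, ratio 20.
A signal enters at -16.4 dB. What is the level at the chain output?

Stage 1: overshoot 24 dB → 24/12 = 2 dB → -38.4 dB.
Stage 2: below threshold (-38.4 ≤ -14.5); passes unchanged; make-up brings it to -34.4 dB.

-34.4 dB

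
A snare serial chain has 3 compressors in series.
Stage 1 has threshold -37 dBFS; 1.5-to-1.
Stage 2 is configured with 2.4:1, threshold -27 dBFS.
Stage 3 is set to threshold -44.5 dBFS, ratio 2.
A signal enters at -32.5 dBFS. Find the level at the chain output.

Stage 1: 4.5 dB above -37 dBFS, reduced 1.5:1 to 3 dB above → -34 dBFS.
Stage 2: below threshold (-34 ≤ -27); passes unchanged; output -34 dBFS.
Stage 3: 10.5 dB above -44.5 dBFS, reduced 2:1 to 5.25 dB above → -39.25 dBFS.

-39.25 dBFS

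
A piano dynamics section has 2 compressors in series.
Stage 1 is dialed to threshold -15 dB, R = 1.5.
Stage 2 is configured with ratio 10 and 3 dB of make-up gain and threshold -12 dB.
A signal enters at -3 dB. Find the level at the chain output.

Stage 1: overshoot 12 dB → 12/1.5 = 8 dB → -7 dB.
Stage 2: -7 dB is 5 dB over -12 dB; at 10:1 that becomes 0.5 dB over, giving -11.5 dB; +3 dB make-up → -8.5 dB.

-8.5 dB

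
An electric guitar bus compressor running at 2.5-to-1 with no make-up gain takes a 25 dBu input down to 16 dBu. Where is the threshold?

10 dBu

Let T be the threshold. Output overshoot = (input overshoot)/R, so 16 − T = (25 − T)/2.5.
2.5·(16 − T) = 25 − T → 1.5·T = 40 − 25 = 15.
T = 15/1.5 = 10 dBu.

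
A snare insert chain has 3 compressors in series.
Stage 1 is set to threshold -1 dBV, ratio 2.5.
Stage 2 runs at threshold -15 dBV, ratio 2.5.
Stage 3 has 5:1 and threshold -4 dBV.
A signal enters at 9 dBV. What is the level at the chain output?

-7.8 dBV

Stage 1: overshoot 10 dB → 10/2.5 = 4 dB → 3 dBV.
Stage 2: 3 dBV is 18 dB over -15 dBV; at 2.5:1 that becomes 7.2 dB over, giving -7.8 dBV.
Stage 3: below threshold (-7.8 ≤ -4); passes unchanged; output -7.8 dBV.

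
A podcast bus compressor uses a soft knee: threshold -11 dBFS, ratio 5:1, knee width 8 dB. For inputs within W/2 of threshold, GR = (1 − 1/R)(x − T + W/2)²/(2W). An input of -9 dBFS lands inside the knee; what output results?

-10.8 dBFS

x − T + W/2 = -9 − (-11) + 4 = 6.
GR = (1 − 1/5) × 6² / 16 = 0.8 × 36 / 16 = 1.8 dB.
Output = -9 − 1.8 = -10.8 dBFS.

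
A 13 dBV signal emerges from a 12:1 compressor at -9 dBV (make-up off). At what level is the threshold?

Gain reduction = 13 − (-9) = 22 dB; output overshoot = GR / (R − 1) = 22 / 11 = 2 dB.
Threshold = output − output overshoot = -9 − 2 = -11 dBV.

-11 dBV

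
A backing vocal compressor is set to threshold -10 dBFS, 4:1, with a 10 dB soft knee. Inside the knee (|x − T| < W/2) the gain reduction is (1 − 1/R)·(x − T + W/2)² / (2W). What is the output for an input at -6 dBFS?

x − T + W/2 = -6 − (-10) + 5 = 9.
GR = (1 − 1/4) × 9² / 20 = 0.75 × 81 / 20 = 3.0375 dB.
Output = -6 − 3.0375 = -9.0375 dBFS.

-9.0375 dBFS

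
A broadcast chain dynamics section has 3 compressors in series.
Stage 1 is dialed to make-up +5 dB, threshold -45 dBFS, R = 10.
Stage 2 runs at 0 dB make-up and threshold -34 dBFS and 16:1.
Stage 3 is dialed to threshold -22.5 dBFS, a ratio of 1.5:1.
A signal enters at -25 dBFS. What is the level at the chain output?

-38 dBFS

Stage 1: -25 dBFS is 20 dB over -45 dBFS; at 10:1 that becomes 2 dB over, giving -43 dBFS; +5 dB make-up → -38 dBFS.
Stage 2: below threshold (-38 ≤ -34); passes unchanged; output -38 dBFS.
Stage 3: below threshold (-38 ≤ -22.5); passes unchanged; output -38 dBFS.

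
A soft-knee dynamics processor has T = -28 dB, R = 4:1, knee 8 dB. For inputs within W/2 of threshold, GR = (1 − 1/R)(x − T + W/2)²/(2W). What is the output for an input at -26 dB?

-27.6875 dB

x − T + W/2 = -26 − (-28) + 4 = 6.
GR = (1 − 1/4) × 6² / 16 = 0.75 × 36 / 16 = 1.6875 dB.
Output = -26 − 1.6875 = -27.6875 dB.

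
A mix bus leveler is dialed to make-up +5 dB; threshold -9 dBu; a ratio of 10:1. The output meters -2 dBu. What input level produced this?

11 dBu

Stripping the +5 dB make-up gives -7 dBu at the gain stage.
The compressed level sits -7 − (-9) = 2 dB over threshold.
Undo the ratio: input overshoot = 2 × 10 = 20 dB, giving input = 11 dBu.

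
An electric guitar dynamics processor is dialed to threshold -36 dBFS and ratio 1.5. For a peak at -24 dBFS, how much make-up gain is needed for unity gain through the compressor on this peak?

The peak compresses to -36 + 12/1.5 = -28 dBFS.
To reach -24 dBFS requires -24 − (-28) = 4 dB of make-up.

4 dB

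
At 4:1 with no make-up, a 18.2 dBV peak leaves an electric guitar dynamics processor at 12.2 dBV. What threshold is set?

10.2 dBV

Let T be the threshold. Output overshoot = (input overshoot)/R, so 12.2 − T = (18.2 − T)/4.
4·(12.2 − T) = 18.2 − T → 3·T = 48.8 − 18.2 = 30.6.
T = 30.6/3 = 10.2 dBV.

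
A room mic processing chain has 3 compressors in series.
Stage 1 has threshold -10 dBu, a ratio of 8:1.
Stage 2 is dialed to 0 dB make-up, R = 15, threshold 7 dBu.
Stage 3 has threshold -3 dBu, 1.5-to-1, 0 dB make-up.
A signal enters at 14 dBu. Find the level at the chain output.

Stage 1: 14 dBu is 24 dB over -10 dBu; at 8:1 that becomes 3 dB over, giving -7 dBu.
Stage 2: -7 dBu ≤ 7 dBu, so stage 2 doesn't engage; output -7 dBu.
Stage 3: -7 dBu ≤ -3 dBu, so stage 3 doesn't engage; output -7 dBu.

-7 dBu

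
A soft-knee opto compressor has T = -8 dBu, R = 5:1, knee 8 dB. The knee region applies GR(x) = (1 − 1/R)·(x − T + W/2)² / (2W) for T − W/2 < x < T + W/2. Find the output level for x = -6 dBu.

x − T + W/2 = -6 − (-8) + 4 = 6.
GR = (1 − 1/5) × 6² / 16 = 0.8 × 36 / 16 = 1.8 dB.
Output = -6 − 1.8 = -7.8 dBu.

-7.8 dBu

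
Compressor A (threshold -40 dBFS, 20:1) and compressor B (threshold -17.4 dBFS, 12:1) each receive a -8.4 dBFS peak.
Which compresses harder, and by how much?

A: 31.6 dB over, compressed to 1.58 dB over, so 30.02 dB of GR.
B: 9 dB over, compressed to 0.75 dB over, so 8.25 dB of GR.
Difference: 21.77 dB in favour of A.

A, by 21.77 dB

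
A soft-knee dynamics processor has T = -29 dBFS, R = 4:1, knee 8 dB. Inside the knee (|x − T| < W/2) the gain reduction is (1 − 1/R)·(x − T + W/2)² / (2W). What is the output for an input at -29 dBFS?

-29.75 dBFS

x − T + W/2 = -29 − (-29) + 4 = 4.
GR = (1 − 1/4) × 4² / 16 = 0.75 × 16 / 16 = 0.75 dB.
Output = -29 − 0.75 = -29.75 dBFS.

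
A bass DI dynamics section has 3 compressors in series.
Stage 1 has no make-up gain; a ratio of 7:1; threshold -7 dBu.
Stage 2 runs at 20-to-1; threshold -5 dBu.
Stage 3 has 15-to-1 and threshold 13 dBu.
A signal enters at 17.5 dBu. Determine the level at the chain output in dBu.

-4.925 dBu

Stage 1: overshoot 24.5 dB → 24.5/7 = 3.5 dB → -3.5 dBu.
Stage 2: overshoot 1.5 dB → 1.5/20 = 0.075 dB → -4.925 dBu.
Stage 3: below threshold (-4.925 ≤ 13); passes unchanged; output -4.925 dBu.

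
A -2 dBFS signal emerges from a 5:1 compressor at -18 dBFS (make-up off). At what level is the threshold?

-22 dBFS

Gain reduction = -2 − (-18) = 16 dB; output overshoot = GR / (R − 1) = 16 / 4 = 4 dB.
Threshold = output − output overshoot = -18 − 4 = -22 dBFS.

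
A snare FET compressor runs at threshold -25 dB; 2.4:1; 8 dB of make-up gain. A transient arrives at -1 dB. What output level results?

-7 dB

The input is 24 dB above the -25 dB threshold.
2.4:1 compression reduces that to 24/2.4 = 10 dB over.
That puts the output at -15 dB; make-up adds 8 dB, giving -7 dB.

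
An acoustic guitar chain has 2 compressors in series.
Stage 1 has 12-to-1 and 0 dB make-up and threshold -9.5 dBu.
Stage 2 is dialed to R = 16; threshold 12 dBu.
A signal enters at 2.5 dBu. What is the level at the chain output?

Stage 1: overshoot 12 dB → 12/12 = 1 dB → -8.5 dBu.
Stage 2: -8.5 dBu is at or below the 12 dBu threshold — no compression; output -8.5 dBu.

-8.5 dBu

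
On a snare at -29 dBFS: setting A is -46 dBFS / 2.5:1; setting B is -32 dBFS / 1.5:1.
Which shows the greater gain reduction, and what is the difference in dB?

A, by 9.2 dB

A: overshoot 17 dB → output overshoot 6.8 dB → GR 10.2 dB.
B: overshoot 3 dB → output overshoot 2 dB → GR 1 dB.
A reduces 9.2 dB more.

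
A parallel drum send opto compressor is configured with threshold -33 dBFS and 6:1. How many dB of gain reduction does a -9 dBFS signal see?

Overshoot = -9 − (-33) = 24 dB.
At 6:1, output sits 24/6 = 4 dB above threshold.
Gain reduction = 24 − 4 = 20 dB.

20 dB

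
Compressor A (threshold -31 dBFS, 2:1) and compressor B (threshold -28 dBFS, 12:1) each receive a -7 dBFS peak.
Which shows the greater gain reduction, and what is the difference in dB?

B, by 7.25 dB

A: 24 dB over, compressed to 12 dB over, so 12 dB of GR.
B: 21 dB over, compressed to 1.75 dB over, so 19.25 dB of GR.
B reduces 7.25 dB more.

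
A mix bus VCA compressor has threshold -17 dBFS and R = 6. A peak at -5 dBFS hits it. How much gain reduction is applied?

10 dB

The signal is 12 dB above threshold.
At 6:1, output sits 12/6 = 2 dB above threshold.
GR = overshoot in − overshoot out = 12 − 2 = 10 dB.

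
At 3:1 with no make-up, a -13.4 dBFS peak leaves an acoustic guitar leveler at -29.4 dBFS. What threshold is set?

Input is 24 dB above T (since output overshoot × R = input overshoot: (-29.4 − T)·3 = -13.4 − T gives T = -37.4 dBFS).
Check: -37.4 + (-13.4 − (-37.4))/3 = -37.4 + 8 = -29.4 dBFS. ✓

-37.4 dBFS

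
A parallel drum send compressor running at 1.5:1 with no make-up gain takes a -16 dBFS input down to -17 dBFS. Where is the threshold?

Gain reduction = -16 − (-17) = 1 dB; output overshoot = GR / (R − 1) = 1 / 0.5 = 2 dB.
Threshold = output − output overshoot = -17 − 2 = -19 dBFS.

-19 dBFS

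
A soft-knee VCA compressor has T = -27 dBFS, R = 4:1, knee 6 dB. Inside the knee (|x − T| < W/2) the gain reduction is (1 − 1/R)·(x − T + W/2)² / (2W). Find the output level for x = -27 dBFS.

x − T + W/2 = -27 − (-27) + 3 = 3.
GR = (1 − 1/4) × 3² / 12 = 0.75 × 9 / 12 = 0.5625 dB.
Output = -27 − 0.5625 = -27.5625 dBFS.

-27.5625 dBFS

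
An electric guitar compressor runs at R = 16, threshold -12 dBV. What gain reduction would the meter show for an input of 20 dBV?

30 dB

The signal is 32 dB above threshold.
At 16:1, output sits 32/16 = 2 dB above threshold.
GR = overshoot in − overshoot out = 32 − 2 = 30 dB.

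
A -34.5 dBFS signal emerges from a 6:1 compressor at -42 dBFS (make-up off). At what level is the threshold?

-43.5 dBFS

Input is 9 dB above T (since output overshoot × R = input overshoot: (-42 − T)·6 = -34.5 − T gives T = -43.5 dBFS).
Check: -43.5 + (-34.5 − (-43.5))/6 = -43.5 + 1.5 = -42 dBFS. ✓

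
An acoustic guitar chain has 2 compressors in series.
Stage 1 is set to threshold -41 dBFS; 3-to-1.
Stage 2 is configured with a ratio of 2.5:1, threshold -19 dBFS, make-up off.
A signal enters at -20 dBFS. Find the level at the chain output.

Stage 1: -20 dBFS is 21 dB over -41 dBFS; at 3:1 that becomes 7 dB over, giving -34 dBFS.
Stage 2: below threshold (-34 ≤ -19); passes unchanged; output -34 dBFS.

-34 dBFS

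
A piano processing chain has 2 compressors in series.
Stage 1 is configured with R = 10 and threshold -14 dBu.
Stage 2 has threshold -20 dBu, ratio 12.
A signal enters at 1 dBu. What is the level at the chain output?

Stage 1: overshoot 15 dB → 15/10 = 1.5 dB → -12.5 dBu.
Stage 2: 7.5 dB above -20 dBu, reduced 12:1 to 0.625 dB above → -19.375 dBu.

-19.375 dBu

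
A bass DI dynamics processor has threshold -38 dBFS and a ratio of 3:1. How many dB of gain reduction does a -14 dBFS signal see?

-14 dBFS exceeds the threshold by 24 dB.
A 3:1 ratio leaves 8 dB of that excess.
So the signal is attenuated by 24 − 8 = 16 dB.

16 dB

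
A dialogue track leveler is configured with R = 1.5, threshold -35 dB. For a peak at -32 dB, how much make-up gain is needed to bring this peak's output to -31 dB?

2 dB

The peak compresses to -35 + 3/1.5 = -33 dB.
To reach -31 dB requires -31 − (-33) = 2 dB of make-up.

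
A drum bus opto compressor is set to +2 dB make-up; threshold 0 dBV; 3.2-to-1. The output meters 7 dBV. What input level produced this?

Before make-up, the level was 7 − 2 = 5 dBV.
The compressed level sits 5 − 0 = 5 dB over threshold.
Undo the ratio: input overshoot = 5 × 3.2 = 16 dB, giving input = 16 dBV.

16 dBV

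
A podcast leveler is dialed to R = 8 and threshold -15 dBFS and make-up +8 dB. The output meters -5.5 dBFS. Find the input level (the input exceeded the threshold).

Remove make-up: -5.5 − 8 = -13.5 dBFS.
The compressed level sits -13.5 − (-15) = 1.5 dB over threshold.
Input overshoot = R × output overshoot = 12 dB → input = -15 + 12 = -3 dBFS.

-3 dBFS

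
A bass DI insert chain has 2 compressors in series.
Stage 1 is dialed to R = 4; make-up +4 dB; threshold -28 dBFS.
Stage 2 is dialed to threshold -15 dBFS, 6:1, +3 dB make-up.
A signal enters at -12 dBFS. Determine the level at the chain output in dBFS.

-17 dBFS

Stage 1: -12 dBFS is 16 dB over -28 dBFS; at 4:1 that becomes 4 dB over, giving -24 dBFS; +4 dB make-up → -20 dBFS.
Stage 2: -20 dBFS ≤ -15 dBFS, so stage 2 doesn't engage; make-up brings it to -17 dBFS.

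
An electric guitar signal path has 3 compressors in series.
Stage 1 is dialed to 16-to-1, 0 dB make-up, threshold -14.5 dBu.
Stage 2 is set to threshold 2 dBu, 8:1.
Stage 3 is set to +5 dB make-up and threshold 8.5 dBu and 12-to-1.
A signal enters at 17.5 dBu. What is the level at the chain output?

Stage 1: 17.5 dBu is 32 dB over -14.5 dBu; at 16:1 that becomes 2 dB over, giving -12.5 dBu.
Stage 2: below threshold (-12.5 ≤ 2); passes unchanged; output -12.5 dBu.
Stage 3: -12.5 dBu ≤ 8.5 dBu, so stage 3 doesn't engage; make-up brings it to -7.5 dBu.

-7.5 dBu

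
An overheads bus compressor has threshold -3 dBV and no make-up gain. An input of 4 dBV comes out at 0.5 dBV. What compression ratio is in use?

2:1

Input overshoot = 4 − (-3) = 7 dB; output overshoot = 0.5 − (-3) = 3.5 dB.
Ratio = 7 / 3.5 = 2.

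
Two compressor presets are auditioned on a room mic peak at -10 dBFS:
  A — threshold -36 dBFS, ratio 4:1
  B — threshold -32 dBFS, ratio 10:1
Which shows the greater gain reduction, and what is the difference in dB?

B, by 0.3 dB

A: GR = 26 − 26/4 = 19.5 dB.
B: GR = 22 − 22/10 = 19.8 dB.
B applies 0.3 dB more gain reduction.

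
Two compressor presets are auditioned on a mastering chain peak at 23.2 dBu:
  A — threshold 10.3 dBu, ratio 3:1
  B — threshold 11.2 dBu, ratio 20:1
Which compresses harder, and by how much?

A: GR = 12.9 − 12.9/3 = 8.6 dB.
B: GR = 12 − 12/20 = 11.4 dB.
B applies 2.8 dB more gain reduction.

B, by 2.8 dB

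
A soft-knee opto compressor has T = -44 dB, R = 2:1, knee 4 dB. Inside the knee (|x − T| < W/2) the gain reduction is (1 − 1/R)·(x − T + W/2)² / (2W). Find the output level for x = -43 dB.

x − T + W/2 = -43 − (-44) + 2 = 3.
GR = (1 − 1/2) × 3² / 8 = 0.5 × 9 / 8 = 0.5625 dB.
Output = -43 − 0.5625 = -43.5625 dB.

-43.5625 dB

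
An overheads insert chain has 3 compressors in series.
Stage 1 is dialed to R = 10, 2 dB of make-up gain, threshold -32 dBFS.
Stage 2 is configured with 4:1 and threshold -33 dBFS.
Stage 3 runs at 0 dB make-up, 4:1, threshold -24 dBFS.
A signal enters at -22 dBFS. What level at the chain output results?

Stage 1: 10 dB above -32 dBFS, reduced 10:1 to 1 dB above → -31 dBFS; +2 dB make-up → -29 dBFS.
Stage 2: -29 dBFS is 4 dB over -33 dBFS; at 4:1 that becomes 1 dB over, giving -32 dBFS.
Stage 3: -32 dBFS is at or below the -24 dBFS threshold — no compression; output -32 dBFS.

-32 dBFS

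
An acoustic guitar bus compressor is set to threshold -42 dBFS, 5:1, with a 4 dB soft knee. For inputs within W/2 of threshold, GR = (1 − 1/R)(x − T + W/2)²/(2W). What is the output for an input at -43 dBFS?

x − T + W/2 = -43 − (-42) + 2 = 1.
GR = (1 − 1/5) × 1² / 8 = 0.8 × 1 / 8 = 0.1 dB.
Output = -43 − 0.1 = -43.1 dBFS.

-43.1 dBFS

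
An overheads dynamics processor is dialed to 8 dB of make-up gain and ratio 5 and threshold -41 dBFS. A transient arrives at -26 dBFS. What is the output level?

-26 dBFS sits 15 dB over threshold.
5:1 compression reduces that to 15/5 = 3 dB over.
So the level is -41 + 3 = -38 dBFS; make-up adds 8 dB, giving -30 dBFS.

-30 dBFS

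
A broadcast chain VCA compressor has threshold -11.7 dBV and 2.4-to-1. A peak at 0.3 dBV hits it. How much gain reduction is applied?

0.3 dBV exceeds the threshold by 12 dB.
After 2.4:1 compression the overshoot becomes 12/2.4 = 5 dB.
So the signal is attenuated by 12 − 5 = 7 dB.

7 dB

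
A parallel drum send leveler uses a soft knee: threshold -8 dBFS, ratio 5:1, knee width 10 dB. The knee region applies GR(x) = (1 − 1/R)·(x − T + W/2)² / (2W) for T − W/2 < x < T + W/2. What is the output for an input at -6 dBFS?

-7.96 dBFS

x − T + W/2 = -6 − (-8) + 5 = 7.
GR = (1 − 1/5) × 7² / 20 = 0.8 × 49 / 20 = 1.96 dB.
Output = -6 − 1.96 = -7.96 dBFS.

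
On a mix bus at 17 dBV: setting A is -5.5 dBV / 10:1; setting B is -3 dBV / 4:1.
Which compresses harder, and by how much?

A: 22.5 dB over, compressed to 2.25 dB over, so 20.25 dB of GR.
B: 20 dB over, compressed to 5 dB over, so 15 dB of GR.
A applies 5.25 dB more gain reduction.

A, by 5.25 dB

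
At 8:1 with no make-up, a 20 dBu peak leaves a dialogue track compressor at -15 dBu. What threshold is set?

Let T be the threshold. Output overshoot = (input overshoot)/R, so -15 − T = (20 − T)/8.
8·(-15 − T) = 20 − T → 7·T = -120 − 20 = -140.
T = -140/7 = -20 dBu.

-20 dBu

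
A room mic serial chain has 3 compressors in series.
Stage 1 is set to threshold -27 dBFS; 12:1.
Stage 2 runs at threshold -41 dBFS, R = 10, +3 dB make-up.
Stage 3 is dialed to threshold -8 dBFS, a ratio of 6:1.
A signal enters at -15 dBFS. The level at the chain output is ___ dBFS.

Stage 1: 12 dB above -27 dBFS, reduced 12:1 to 1 dB above → -26 dBFS.
Stage 2: -26 dBFS is 15 dB over -41 dBFS; at 10:1 that becomes 1.5 dB over, giving -39.5 dBFS; +3 dB make-up → -36.5 dBFS.
Stage 3: below threshold (-36.5 ≤ -8); passes unchanged; output -36.5 dBFS.

-36.5 dBFS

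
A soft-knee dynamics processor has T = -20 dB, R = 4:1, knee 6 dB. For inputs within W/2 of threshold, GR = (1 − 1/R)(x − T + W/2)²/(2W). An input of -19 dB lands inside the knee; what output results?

-20 dB

x − T + W/2 = -19 − (-20) + 3 = 4.
GR = (1 − 1/4) × 4² / 12 = 0.75 × 16 / 12 = 1 dB.
Output = -19 − 1 = -20 dB.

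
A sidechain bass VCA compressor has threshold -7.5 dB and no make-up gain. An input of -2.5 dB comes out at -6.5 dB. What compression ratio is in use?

Input overshoot = -2.5 − (-7.5) = 5 dB; output overshoot = -6.5 − (-7.5) = 1 dB.
Ratio = 5 / 1 = 5.

5:1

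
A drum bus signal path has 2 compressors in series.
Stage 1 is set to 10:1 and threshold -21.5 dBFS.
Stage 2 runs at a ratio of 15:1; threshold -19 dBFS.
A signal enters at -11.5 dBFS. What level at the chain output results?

Stage 1: -11.5 dBFS is 10 dB over -21.5 dBFS; at 10:1 that becomes 1 dB over, giving -20.5 dBFS.
Stage 2: -20.5 dBFS is at or below the -19 dBFS threshold — no compression; output -20.5 dBFS.

-20.5 dBFS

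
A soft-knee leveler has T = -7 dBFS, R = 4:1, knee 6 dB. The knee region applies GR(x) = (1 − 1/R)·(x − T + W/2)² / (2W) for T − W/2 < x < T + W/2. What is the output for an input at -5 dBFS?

-6.5625 dBFS

x − T + W/2 = -5 − (-7) + 3 = 5.
GR = (1 − 1/4) × 5² / 12 = 0.75 × 25 / 12 = 1.5625 dB.
Output = -5 − 1.5625 = -6.5625 dBFS.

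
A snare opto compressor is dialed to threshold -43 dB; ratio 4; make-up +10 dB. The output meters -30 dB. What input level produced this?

Before make-up, the level was -30 − 10 = -40 dB.
Post-compression overshoot = -40 − (-43) = 3 dB.
Input overshoot = R × output overshoot = 12 dB → input = -43 + 12 = -31 dB.

-31 dB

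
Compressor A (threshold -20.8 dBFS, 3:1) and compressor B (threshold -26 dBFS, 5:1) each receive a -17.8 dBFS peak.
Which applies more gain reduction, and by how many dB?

B, by 4.56 dB

A: GR = 3 − 3/3 = 2 dB.
B: GR = 8.2 − 8.2/5 = 6.56 dB.
B reduces 4.56 dB more.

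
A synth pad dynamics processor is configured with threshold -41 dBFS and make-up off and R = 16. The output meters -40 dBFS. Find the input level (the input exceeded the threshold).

The compressed level sits -40 − (-41) = 1 dB over threshold.
Undo the ratio: input overshoot = 1 × 16 = 16 dB, giving input = -25 dBFS.

-25 dBFS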